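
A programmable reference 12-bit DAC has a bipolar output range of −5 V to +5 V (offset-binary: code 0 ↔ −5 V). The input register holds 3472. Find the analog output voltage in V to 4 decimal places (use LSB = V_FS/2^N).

LSB = 10 V / 2^12 = 2.441 mV.
V_out = (−5) + 3472 × 0.00244141 V = 3.47656 V.

3.4766 V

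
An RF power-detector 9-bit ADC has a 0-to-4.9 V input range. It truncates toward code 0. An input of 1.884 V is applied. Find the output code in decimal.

LSB = 4.9 V / 512 = 9.570 mV.
(V_in − V_low)/LSB = (1.884 − 0) / 0.00957031 = 196.859.
⌊·⌋(196.859) = 196.

code 196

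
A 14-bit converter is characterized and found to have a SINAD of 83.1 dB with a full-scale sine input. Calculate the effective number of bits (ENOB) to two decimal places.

13.51 bits

ENOB = (SINAD − 1.76) / 6.02 = (83.1 − 1.76)/6.02 = 13.512.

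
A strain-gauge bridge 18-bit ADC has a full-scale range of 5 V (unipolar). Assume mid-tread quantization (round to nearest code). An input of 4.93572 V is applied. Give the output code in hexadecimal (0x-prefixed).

code 0x3F2D6 (decimal 258774)

LSB = 5 V / 262144 = 19.07 µV.
(V_in − V_low)/LSB = (4.93572 − 0) / 1.90735e-05 = 258773.877.
round(258773.877) = 258774.
In hexadecimal (0x-prefixed): 0x3F2D6.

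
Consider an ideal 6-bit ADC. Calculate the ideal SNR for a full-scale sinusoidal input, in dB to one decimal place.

37.9 dB

SNR ≈ 6.02·N + 1.76 dB = 6.02·6 + 1.76 = 37.88 dB.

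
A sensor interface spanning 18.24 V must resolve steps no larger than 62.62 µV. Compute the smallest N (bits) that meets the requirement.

19 bits

Number of steps required ≥ 18.24 V / 62.62 µV = 291280.74.
Need 2^N ≥ 291280.74; 2^18 = 262144, 2^19 = 524288.
Minimum N = 19.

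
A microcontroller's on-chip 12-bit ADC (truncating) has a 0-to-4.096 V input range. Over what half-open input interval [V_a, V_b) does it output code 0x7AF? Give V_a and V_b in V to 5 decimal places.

[1.96700 V, 1.96800 V)

LSB = 4.096/2^12 = 1.000 mV.
Code 0x7AF = 1967 decimal.
V_a = V_low + 1967·LSB = 1.967 V; V_b = V_low + 1968·LSB = 1.968 V.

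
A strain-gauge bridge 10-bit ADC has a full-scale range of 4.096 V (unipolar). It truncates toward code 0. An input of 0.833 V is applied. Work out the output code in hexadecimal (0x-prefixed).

code 0xD0 (decimal 208)

With 1024 levels over 4.096 V, one step is 4.000 mV.
Input sits at 208.250 steps above V_low.
So the output code is 208.
In hexadecimal (0x-prefixed): 0xD0.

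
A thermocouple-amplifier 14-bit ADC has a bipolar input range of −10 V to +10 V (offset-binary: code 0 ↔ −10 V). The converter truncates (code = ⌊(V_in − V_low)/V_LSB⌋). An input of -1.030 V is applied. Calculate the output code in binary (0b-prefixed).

Full-scale span = 20 V; LSB = 20/2^14 = 1.221 mV.
Input sits at 7348.224 steps above V_low.
⌊·⌋(7348.224) = 7348.
In binary (0b-prefixed): 0b1110010110100.

code 0b1110010110100 (decimal 7348)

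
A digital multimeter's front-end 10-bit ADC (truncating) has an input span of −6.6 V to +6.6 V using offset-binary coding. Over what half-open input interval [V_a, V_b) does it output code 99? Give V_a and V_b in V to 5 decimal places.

LSB = 13.2/2^10 = 12.891 mV.
V_a = V_low + 99·LSB = -5.32383 V; V_b = V_low + 100·LSB = -5.31094 V.

[-5.32383 V, -5.31094 V)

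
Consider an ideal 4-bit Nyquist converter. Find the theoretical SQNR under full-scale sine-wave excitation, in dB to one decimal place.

25.8 dB

SNR ≈ 6.02·N + 1.76 dB = 6.02·4 + 1.76 = 25.84 dB.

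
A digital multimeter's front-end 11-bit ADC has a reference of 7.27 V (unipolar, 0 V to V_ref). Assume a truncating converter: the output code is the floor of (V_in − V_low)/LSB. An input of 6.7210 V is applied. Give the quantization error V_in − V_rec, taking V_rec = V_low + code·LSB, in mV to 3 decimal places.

1.220 mV

One LSB is 7.27 V / 2048 = 3.550 mV.
Scaled input = 1893.3436 LSBs, so code = 1893.
V_rec = 0 + 1893·0.0035498 = 6.7197803 V.
Error = 6.7210 − 6.7197803 = 0.00121973 V = 1.220 mV.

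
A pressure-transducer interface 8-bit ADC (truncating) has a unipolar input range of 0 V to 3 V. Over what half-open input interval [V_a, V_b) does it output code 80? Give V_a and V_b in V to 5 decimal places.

LSB = 3/2^8 = 11.719 mV.
V_a = V_low + 80·LSB = 0.9375 V; V_b = V_low + 81·LSB = 0.949219 V.

[0.93750 V, 0.94922 V)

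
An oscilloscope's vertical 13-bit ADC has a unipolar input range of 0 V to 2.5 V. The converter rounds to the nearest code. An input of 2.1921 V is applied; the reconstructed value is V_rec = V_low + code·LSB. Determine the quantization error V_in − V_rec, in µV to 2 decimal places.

22.36 µV

LSB = 2.5/2^13 = 305.18 µV.
Scaled input = 7183.0733 LSBs, so code = 7183.
V_rec = 0 + 7183·0.000305176 = 2.1920776 V.
Difference: 2.23633e-05 V → 22.36 µV.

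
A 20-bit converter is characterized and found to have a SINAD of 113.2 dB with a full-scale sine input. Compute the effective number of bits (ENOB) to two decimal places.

18.51 bits

ENOB = (SINAD − 1.76) / 6.02 = (113.2 − 1.76)/6.02 = 18.512.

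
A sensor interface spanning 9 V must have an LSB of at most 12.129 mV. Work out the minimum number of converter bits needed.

10 bits

Number of steps required ≥ 9 V / 12.129 mV = 742.02.
Need 2^N ≥ 742.02; 2^9 = 512, 2^10 = 1024.
Minimum N = 10.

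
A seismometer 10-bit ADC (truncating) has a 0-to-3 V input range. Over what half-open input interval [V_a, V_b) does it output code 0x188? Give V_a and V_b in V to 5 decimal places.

[1.14844 V, 1.15137 V)

LSB = 3/2^10 = 2.930 mV.
Code 0x188 = 392 decimal.
V_a = V_low + 392·LSB = 1.14844 V; V_b = V_low + 393·LSB = 1.15137 V.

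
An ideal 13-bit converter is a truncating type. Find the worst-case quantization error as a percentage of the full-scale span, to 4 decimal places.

Truncating → worst-case error = 1 LSB = V_FS/2^13, so 100/8192 = 0.012207 % of full scale.

0.0122 %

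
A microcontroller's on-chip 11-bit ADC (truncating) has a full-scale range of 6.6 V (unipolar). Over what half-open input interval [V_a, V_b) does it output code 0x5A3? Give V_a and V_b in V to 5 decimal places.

LSB = 6.6/2^11 = 3.223 mV.
Code 0x5A3 = 1443 decimal.
V_a = V_low + 1443·LSB = 4.65029 V; V_b = V_low + 1444·LSB = 4.65352 V.

[4.65029 V, 4.65352 V)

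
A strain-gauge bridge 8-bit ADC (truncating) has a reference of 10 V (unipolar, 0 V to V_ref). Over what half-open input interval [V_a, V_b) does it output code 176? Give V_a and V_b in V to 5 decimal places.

LSB = 10/2^8 = 39.062 mV.
V_a = V_low + 176·LSB = 6.875 V; V_b = V_low + 177·LSB = 6.91406 V.

[6.87500 V, 6.91406 V)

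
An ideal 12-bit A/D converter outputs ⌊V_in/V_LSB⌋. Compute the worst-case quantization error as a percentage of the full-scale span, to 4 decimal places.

0.0244 %

Truncating → worst-case error = 1 LSB = V_FS/2^12, so 100/4096 = 0.0244141 % of full scale.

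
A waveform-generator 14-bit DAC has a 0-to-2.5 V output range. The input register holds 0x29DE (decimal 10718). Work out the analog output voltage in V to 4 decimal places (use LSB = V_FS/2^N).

LSB = 2.5 V / 2^14 = 152.59 µV.
Code 0x29DE = 10718 decimal.
V_out = 0 + 10718 × 0.000152588 V = 1.63544 V.

1.6354 V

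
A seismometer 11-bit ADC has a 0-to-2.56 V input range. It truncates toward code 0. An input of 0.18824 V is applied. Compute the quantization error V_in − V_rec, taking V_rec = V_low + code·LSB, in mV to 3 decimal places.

0.740 mV

LSB = 2.56/2^11 = 1.250 mV.
(0.18824 − 0)/0.00125 = 150.5920; ⌊·⌋ gives code 150.
Reconstructed: 0.1875 V.
V_in − V_rec = 0.00074 V = 0.740 mV.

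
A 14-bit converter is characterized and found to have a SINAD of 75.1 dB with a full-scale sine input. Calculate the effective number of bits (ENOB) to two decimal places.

12.18 bits

ENOB = (SINAD − 1.76) / 6.02 = (75.1 − 1.76)/6.02 = 12.183.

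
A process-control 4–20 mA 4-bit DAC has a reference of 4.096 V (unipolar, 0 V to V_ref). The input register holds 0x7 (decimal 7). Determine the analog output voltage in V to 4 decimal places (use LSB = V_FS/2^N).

LSB = 4.096 V / 2^4 = 256.000 mV.
Code 0x7 = 7 decimal.
V_out = 0 + 7 × 0.256 V = 1.792 V.

1.7920 V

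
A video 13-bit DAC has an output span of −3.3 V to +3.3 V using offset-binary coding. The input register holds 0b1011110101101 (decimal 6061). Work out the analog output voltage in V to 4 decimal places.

1.5831 V

LSB = 6.6 V / 2^13 = 0.806 mV.
Code 0b1011110101101 = 6061 decimal.
V_out = (−3.3) + 6061 × 0.000805664 V = 1.58313 V.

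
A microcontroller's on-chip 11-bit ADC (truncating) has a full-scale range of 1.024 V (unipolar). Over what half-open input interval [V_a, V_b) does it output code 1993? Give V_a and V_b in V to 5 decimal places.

LSB = 1.024/2^11 = 0.500 mV.
V_a = V_low + 1993·LSB = 0.9965 V; V_b = V_low + 1994·LSB = 0.997 V.

[0.99650 V, 0.99700 V)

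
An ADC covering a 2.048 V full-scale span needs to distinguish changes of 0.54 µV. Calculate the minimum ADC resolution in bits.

Number of steps required ≥ 2.048 V / 0.54 µV = 3792592.59.
Need 2^N ≥ 3792592.59; 2^21 = 2097152, 2^22 = 4194304.
Minimum N = 22.

22 bits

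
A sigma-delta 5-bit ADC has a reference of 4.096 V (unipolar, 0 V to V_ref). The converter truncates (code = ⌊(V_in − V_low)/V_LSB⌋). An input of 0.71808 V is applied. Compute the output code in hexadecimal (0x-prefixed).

With 32 levels over 4.096 V, one step is 128.000 mV.
(V_in − V_low)/LSB = (0.71808 − 0) / 0.128 = 5.610.
Floor → code 5.
In hexadecimal (0x-prefixed): 0x5.

code 0x5 (decimal 5)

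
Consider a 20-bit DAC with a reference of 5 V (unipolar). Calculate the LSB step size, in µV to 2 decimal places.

Full-scale span = 5 V.
LSB = 5 / 2^20 = 5 / 1048576 = 4.76837e-06 V = 4.77 µV.

4.77 µV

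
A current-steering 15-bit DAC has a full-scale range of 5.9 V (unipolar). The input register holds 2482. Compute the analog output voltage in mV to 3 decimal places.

LSB = 5.9 V / 2^15 = 180.05 µV.
V_out = 0 + 2482 × 0.000180054 V = 0.446893 V.
= 446.893 mV.

446.893 mV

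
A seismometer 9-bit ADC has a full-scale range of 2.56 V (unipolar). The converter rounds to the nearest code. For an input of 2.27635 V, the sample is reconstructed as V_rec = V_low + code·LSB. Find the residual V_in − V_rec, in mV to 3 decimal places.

1.350 mV

LSB = 2.56/2^9 = 5.000 mV.
Scaled input = 455.2700 LSBs, so code = 455.
Reconstructed: 2.275 V.
Error = 2.27635 − 2.275 = 0.00135 V = 1.350 mV.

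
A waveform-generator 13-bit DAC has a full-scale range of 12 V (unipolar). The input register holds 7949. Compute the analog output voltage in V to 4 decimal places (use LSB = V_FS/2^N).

LSB = 12 V / 2^13 = 1.465 mV.
V_out = 0 + 7949 × 0.00146484 V = 11.644 V.

11.6440 V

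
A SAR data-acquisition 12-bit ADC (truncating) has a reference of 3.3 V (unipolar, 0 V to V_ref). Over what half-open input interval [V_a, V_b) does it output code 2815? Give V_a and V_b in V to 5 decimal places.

LSB = 3.3/2^12 = 0.806 mV.
V_a = V_low + 2815·LSB = 2.26794 V; V_b = V_low + 2816·LSB = 2.26875 V.

[2.26794 V, 2.26875 V)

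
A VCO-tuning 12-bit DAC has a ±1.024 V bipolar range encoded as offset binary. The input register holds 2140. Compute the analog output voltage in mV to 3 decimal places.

46.000 mV

LSB = 2.048 V / 2^12 = 0.500 mV.
V_out = (−1.024) + 2140 × 0.0005 V = 0.046 V.
= 46.000 mV.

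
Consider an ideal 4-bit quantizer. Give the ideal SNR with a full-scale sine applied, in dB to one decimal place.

25.8 dB

SNR ≈ 6.02·N + 1.76 dB = 6.02·4 + 1.76 = 25.84 dB.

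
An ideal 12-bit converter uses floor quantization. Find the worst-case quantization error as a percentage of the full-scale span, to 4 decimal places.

Truncating → worst-case error = 1 LSB = V_FS/2^12, so 100/4096 = 0.0244141 % of full scale.

0.0244 %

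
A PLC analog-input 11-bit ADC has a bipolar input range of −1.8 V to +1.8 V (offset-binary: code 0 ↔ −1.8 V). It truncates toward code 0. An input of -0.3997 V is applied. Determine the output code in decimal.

code 796

LSB = 3.6 V / 2048 = 1.758 mV.
(V_in − V_low)/LSB = (-0.3997 − (−1.8)) / 0.00175781 = 796.615.
⌊·⌋(796.615) = 796.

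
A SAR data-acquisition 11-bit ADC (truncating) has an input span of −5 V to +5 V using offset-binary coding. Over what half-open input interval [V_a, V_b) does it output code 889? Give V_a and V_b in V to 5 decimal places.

[-0.65918 V, -0.65430 V)

LSB = 10/2^11 = 4.883 mV.
V_a = V_low + 889·LSB = -0.65918 V; V_b = V_low + 890·LSB = -0.654297 V.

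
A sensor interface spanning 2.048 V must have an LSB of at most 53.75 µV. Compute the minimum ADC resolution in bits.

16 bits

Number of steps required ≥ 2.048 V / 53.75 µV = 38102.33.
Need 2^N ≥ 38102.33; 2^15 = 32768, 2^16 = 65536.
Minimum N = 16.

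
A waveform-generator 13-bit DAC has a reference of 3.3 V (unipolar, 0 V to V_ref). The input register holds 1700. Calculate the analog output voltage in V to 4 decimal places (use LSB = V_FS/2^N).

0.6848 V

LSB = 3.3 V / 2^13 = 402.83 µV.
V_out = 0 + 1700 × 0.000402832 V = 0.684814 V.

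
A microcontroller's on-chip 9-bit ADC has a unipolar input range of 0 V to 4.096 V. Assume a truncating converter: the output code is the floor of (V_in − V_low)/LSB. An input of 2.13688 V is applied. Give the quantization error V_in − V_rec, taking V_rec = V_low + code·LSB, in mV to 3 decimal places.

One LSB is 4.096 V / 512 = 8.000 mV.
(2.13688 − 0)/0.008 = 267.1100; ⌊·⌋ gives code 267.
Reconstructed: 2.136 V.
V_in − V_rec = 0.00088 V = 0.880 mV.

0.880 mV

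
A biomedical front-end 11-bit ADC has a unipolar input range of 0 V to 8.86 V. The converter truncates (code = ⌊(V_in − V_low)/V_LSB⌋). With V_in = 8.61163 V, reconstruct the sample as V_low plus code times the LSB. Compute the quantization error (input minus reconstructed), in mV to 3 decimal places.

2.548 mV

Step size: 8.86 V ÷ 2^11 = 4.326 mV.
(8.61163 − 0)/0.00432617 = 1990.5890; ⌊·⌋ gives code 1990.
Reconstructed: 8.609082 V.
V_in − V_rec = 0.00254797 V = 2.548 mV.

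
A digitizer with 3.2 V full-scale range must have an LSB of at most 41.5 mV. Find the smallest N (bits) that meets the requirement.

7 bits

Number of steps required ≥ 3.2 V / 41.5 mV = 77.11.
Need 2^N ≥ 77.11; 2^6 = 64, 2^7 = 128.
Minimum N = 7.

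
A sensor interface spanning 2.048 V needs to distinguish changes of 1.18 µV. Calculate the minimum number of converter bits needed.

21 bits

Number of steps required ≥ 2.048 V / 1.18 µV = 1735593.22.
Need 2^N ≥ 1735593.22; 2^20 = 1048576, 2^21 = 2097152.
Minimum N = 21.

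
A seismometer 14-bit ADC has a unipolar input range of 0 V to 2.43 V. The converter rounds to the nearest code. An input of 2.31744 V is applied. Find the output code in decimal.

Full-scale span = 2.43 V; LSB = 2.43/2^14 = 148.32 µV.
Input sits at 15625.077 steps above V_low.
So the output code is 15625.

code 15625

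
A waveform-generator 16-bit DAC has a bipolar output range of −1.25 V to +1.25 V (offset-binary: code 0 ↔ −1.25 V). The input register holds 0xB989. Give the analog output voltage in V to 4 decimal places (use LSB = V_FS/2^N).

0.5619 V

LSB = 2.5 V / 2^16 = 38.15 µV.
Code 0xB989 = 47497 decimal.
V_out = (−1.25) + 47497 × 3.8147e-05 V = 0.561867 V.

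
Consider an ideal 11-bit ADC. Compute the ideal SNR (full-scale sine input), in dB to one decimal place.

68.0 dB

SNR ≈ 6.02·N + 1.76 dB = 6.02·11 + 1.76 = 67.98 dB.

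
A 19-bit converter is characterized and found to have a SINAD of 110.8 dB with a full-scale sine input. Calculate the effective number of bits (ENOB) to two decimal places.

ENOB = (SINAD − 1.76) / 6.02 = (110.8 − 1.76)/6.02 = 18.113.

18.11 bits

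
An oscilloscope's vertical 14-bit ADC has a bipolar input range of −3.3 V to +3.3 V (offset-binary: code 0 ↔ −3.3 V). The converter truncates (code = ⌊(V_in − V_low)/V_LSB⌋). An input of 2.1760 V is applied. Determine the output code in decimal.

LSB = 6.6 V / 16384 = 402.83 µV.
Input sits at 13593.755 steps above V_low.
So the output code is 13593.

code 13593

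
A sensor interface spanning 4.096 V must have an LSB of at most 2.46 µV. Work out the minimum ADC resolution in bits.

21 bits

Number of steps required ≥ 4.096 V / 2.46 µV = 1665040.65.
Need 2^N ≥ 1665040.65; 2^20 = 1048576, 2^21 = 2097152.
Minimum N = 21.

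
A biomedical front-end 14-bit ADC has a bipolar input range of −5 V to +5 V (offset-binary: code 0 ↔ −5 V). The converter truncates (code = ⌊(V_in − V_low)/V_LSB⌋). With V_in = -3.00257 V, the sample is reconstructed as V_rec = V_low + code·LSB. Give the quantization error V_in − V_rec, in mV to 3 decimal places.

0.360 mV

LSB = 10/2^14 = 0.610 mV.
Scaled input = 3272.5893 LSBs, so code = 3272.
Code 3272 maps back to (−5) + 3272×0.000610352 V = -3.0029297 V.
V_in − V_rec = 0.000359687 V = 0.360 mV.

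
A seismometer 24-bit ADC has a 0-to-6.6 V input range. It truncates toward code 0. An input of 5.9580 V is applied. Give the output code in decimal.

code 15145250

Full-scale span = 6.6 V; LSB = 6.6/2^24 = 0.39 µV.
(V_in − V_low)/LSB = (5.9580 − 0) / 3.93391e-07 = 15145250.444.
So the output code is 15145250.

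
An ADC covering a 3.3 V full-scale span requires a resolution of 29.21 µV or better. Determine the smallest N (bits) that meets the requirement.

17 bits

Number of steps required ≥ 3.3 V / 29.21 µV = 112975.01.
Need 2^N ≥ 112975.01; 2^16 = 65536, 2^17 = 131072.
Minimum N = 17.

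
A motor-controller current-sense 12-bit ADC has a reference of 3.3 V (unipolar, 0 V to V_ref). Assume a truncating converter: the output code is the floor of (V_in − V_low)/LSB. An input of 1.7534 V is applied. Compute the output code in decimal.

code 2176

With 4096 levels over 3.3 V, one step is 0.806 mV.
(1.7534 − 0) / 0.000805664 = 2176.341 LSBs.
So the output code is 2176.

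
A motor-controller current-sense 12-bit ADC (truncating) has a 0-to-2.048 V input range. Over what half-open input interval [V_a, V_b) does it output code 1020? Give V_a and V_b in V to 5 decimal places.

LSB = 2.048/2^12 = 0.500 mV.
V_a = V_low + 1020·LSB = 0.51 V; V_b = V_low + 1021·LSB = 0.5105 V.

[0.51000 V, 0.51050 V)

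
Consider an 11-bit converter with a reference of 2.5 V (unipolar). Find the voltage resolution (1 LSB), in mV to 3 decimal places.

1.221 mV

Full-scale span = 2.5 V.
LSB = 2.5 / 2^11 = 2.5 / 2048 = 0.0012207 V = 1.221 mV.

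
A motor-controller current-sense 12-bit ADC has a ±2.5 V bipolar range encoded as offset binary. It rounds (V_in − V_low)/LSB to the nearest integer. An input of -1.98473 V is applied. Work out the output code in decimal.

code 422

Full-scale span = 5 V; LSB = 5/2^12 = 1.221 mV.
Input sits at 422.109 steps above V_low.
So the output code is 422.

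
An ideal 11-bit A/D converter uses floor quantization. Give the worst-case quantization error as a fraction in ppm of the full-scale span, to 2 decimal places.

488.28 ppm

Truncating → worst-case error = 1 LSB = V_FS/2^11, so 1e+06/2048 = 488.281 ppm of full scale.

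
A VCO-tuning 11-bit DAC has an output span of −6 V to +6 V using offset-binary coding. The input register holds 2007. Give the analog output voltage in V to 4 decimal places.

LSB = 12 V / 2^11 = 5.859 mV.
V_out = (−6) + 2007 × 0.00585938 V = 5.75977 V.

5.7598 V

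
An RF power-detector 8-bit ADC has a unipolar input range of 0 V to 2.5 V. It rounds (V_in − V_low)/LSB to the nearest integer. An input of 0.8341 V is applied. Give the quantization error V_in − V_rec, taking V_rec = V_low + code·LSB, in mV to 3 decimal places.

Step size: 2.5 V ÷ 2^8 = 9.766 mV.
(V_in − V_low)/LSB = (0.8341 − 0)/0.00976562 = 85.4118 → code 85 (round).
Code 85 maps back to 0 + 85×0.00976562 V = 0.83007812 V.
Difference: 0.00402188 V → 4.022 mV.

4.022 mV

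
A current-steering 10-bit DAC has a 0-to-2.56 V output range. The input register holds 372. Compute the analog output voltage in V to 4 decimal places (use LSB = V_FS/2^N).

LSB = 2.56 V / 2^10 = 2.500 mV.
V_out = 0 + 372 × 0.0025 V = 0.93 V.

0.9300 V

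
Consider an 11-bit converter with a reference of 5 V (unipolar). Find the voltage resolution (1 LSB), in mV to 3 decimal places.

Full-scale span = 5 V.
LSB = 5 / 2^11 = 5 / 2048 = 0.00244141 V = 2.441 mV.

2.441 mV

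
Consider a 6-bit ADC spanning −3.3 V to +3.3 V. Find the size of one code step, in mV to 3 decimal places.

103.125 mV

Full-scale span = 6.6 V.
LSB = 6.6 / 2^6 = 6.6 / 64 = 0.103125 V = 103.125 mV.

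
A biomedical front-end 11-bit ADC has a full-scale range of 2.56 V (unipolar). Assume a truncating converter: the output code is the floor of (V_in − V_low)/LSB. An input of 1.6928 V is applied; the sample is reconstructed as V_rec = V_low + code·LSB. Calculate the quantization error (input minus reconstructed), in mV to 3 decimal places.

0.300 mV

LSB = 2.56/2^11 = 1.250 mV.
(V_in − V_low)/LSB = (1.6928 − 0)/0.00125 = 1354.2400 → code 1354 (floor).
Reconstructed: 1.6925 V.
Error = 1.6928 − 1.6925 = 0.0003 V = 0.300 mV.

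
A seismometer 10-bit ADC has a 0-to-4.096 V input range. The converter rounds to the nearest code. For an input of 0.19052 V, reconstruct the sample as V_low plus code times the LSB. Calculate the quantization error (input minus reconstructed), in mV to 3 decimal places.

-1.480 mV

LSB = 4.096/2^10 = 4.000 mV.
(0.19052 − 0)/0.004 = 47.6300; round gives code 48.
Code 48 maps back to 0 + 48×0.004 V = 0.192 V.
V_in − V_rec = -0.00148 V = -1.480 mV.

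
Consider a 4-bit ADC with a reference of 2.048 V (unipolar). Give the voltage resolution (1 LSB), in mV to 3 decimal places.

128.000 mV

Full-scale span = 2.048 V.
LSB = 2.048 / 2^4 = 2.048 / 16 = 0.128 V = 128.000 mV.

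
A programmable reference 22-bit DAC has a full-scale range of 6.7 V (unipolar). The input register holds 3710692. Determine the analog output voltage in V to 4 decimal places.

LSB = 6.7 V / 2^22 = 1.60 µV.
V_out = 0 + 3710692 × 1.5974e-06 V = 5.92748 V.

5.9275 V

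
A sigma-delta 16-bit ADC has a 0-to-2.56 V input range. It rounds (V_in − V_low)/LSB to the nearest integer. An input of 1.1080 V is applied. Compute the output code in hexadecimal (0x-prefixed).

With 65536 levels over 2.56 V, one step is 39.06 µV.
(1.1080 − 0) / 3.90625e-05 = 28364.800 LSBs.
Round → code 28365.
In hexadecimal (0x-prefixed): 0x6ECD.

code 0x6ECD (decimal 28365)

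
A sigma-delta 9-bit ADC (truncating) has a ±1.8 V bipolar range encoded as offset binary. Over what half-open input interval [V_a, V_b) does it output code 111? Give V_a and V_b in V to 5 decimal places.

LSB = 3.6/2^9 = 7.031 mV.
V_a = V_low + 111·LSB = -1.01953 V; V_b = V_low + 112·LSB = -1.0125 V.

[-1.01953 V, -1.01250 V)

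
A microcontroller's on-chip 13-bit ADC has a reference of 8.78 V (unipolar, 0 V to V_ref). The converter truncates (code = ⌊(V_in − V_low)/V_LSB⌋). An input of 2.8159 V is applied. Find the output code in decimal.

LSB = 8.78 V / 8192 = 1.072 mV.
Input sits at 2627.318 steps above V_low.
So the output code is 2627.

code 2627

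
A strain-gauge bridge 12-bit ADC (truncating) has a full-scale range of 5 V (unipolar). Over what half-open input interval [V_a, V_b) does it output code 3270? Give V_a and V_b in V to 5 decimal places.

[3.99170 V, 3.99292 V)

LSB = 5/2^12 = 1.221 mV.
V_a = V_low + 3270·LSB = 3.9917 V; V_b = V_low + 3271·LSB = 3.99292 V.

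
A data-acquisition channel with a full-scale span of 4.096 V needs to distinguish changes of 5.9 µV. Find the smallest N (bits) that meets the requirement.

20 bits

Number of steps required ≥ 4.096 V / 5.9 µV = 694237.29.
Need 2^N ≥ 694237.29; 2^19 = 524288, 2^20 = 1048576.
Minimum N = 20.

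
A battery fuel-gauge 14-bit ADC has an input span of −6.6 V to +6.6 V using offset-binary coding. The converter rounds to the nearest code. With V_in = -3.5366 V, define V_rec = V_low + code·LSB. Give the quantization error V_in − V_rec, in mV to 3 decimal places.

One LSB is 13.2 V / 16384 = 0.806 mV.
Scaled input = 3802.3292 LSBs, so code = 3802.
Code 3802 maps back to (−6.6) + 3802×0.000805664 V = -3.5368652 V.
V_in − V_rec = 0.000265234 V = 0.265 mV.

0.265 mV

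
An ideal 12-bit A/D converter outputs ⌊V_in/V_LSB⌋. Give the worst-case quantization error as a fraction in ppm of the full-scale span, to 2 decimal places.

Truncating → worst-case error = 1 LSB = V_FS/2^12, so 1e+06/4096 = 244.141 ppm of full scale.

244.14 ppm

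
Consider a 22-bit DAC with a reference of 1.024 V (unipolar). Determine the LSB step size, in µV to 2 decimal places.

0.24 µV

Full-scale span = 1.024 V.
LSB = 1.024 / 2^22 = 1.024 / 4194304 = 2.44141e-07 V = 0.24 µV.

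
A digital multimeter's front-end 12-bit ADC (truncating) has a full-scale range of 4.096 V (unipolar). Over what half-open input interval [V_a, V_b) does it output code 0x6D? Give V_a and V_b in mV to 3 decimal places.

LSB = 4.096/2^12 = 1.000 mV.
Code 0x6D = 109 decimal.
V_a = V_low + 109·LSB = 0.109 V; V_b = V_low + 110·LSB = 0.11 V.

[109.000 mV, 110.000 mV)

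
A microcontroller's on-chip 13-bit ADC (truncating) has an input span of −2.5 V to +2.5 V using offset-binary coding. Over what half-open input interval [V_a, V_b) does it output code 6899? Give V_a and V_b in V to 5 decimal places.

[1.71082 V, 1.71143 V)

LSB = 5/2^13 = 0.610 mV.
V_a = V_low + 6899·LSB = 1.71082 V; V_b = V_low + 6900·LSB = 1.71143 V.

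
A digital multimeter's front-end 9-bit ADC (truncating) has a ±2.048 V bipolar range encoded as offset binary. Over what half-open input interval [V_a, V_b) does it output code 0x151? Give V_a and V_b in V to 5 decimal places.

[0.64800 V, 0.65600 V)

LSB = 4.096/2^9 = 8.000 mV.
Code 0x151 = 337 decimal.
V_a = V_low + 337·LSB = 0.648 V; V_b = V_low + 338·LSB = 0.656 V.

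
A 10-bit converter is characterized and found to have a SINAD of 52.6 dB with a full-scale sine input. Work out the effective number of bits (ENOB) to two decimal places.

8.45 bits

ENOB = (SINAD − 1.76) / 6.02 = (52.6 − 1.76)/6.02 = 8.445.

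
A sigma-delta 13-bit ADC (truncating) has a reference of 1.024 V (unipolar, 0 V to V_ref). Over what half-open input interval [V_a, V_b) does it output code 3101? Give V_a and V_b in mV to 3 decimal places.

[387.625 mV, 387.750 mV)

LSB = 1.024/2^13 = 125.00 µV.
V_a = V_low + 3101·LSB = 0.387625 V; V_b = V_low + 3102·LSB = 0.38775 V.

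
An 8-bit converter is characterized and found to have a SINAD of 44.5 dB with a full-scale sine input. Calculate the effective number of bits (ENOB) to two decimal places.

ENOB = (SINAD − 1.76) / 6.02 = (44.5 − 1.76)/6.02 = 7.100.

7.10 bits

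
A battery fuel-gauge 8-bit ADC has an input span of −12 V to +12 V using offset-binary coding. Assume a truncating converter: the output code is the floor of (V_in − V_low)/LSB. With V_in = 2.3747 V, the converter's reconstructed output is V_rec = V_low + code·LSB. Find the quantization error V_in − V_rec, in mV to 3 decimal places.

30.950 mV

One LSB is 24 V / 256 = 93.750 mV.
Scaled input = 153.3301 LSBs, so code = 153.
Code 153 maps back to (−12) + 153×0.09375 V = 2.34375 V.
Difference: 0.03095 V → 30.950 mV.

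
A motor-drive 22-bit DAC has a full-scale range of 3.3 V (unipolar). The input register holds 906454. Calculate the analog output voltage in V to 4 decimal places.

LSB = 3.3 V / 2^22 = 0.79 µV.
V_out = 0 + 906454 × 7.86781e-07 V = 0.713181 V.

0.7132 V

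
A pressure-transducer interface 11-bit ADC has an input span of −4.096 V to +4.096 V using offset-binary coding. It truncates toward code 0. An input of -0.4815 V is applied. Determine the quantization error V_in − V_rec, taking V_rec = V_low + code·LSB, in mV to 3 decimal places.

2.500 mV

One LSB is 8.192 V / 2048 = 4.000 mV.
(V_in − V_low)/LSB = (-0.4815 − (−4.096))/0.004 = 903.6250 → code 903 (floor).
Reconstructed: -0.484 V.
V_in − V_rec = 0.0025 V = 2.500 mV.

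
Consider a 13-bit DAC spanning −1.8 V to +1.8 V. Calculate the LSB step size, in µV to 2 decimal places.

439.45 µV

Full-scale span = 3.6 V.
LSB = 3.6 / 2^13 = 3.6 / 8192 = 0.000439453 V = 439.45 µV.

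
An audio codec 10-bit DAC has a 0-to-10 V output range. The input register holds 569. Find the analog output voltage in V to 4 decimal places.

LSB = 10 V / 2^10 = 9.766 mV.
V_out = 0 + 569 × 0.00976562 V = 5.55664 V.

5.5566 V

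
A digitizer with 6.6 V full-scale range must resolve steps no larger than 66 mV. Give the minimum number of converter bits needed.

Number of steps required ≥ 6.6 V / 66 mV = 100.00.
Need 2^N ≥ 100.00; 2^6 = 64, 2^7 = 128.
Minimum N = 7.

7 bits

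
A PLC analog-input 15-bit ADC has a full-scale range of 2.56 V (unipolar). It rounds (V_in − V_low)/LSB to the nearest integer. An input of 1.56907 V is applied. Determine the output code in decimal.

code 20084

With 32768 levels over 2.56 V, one step is 78.12 µV.
(V_in − V_low)/LSB = (1.56907 − 0) / 7.8125e-05 = 20084.096.
So the output code is 20084.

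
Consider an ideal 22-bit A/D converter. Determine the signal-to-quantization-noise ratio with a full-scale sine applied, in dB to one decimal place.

SNR ≈ 6.02·N + 1.76 dB = 6.02·22 + 1.76 = 134.20 dB.

134.2 dB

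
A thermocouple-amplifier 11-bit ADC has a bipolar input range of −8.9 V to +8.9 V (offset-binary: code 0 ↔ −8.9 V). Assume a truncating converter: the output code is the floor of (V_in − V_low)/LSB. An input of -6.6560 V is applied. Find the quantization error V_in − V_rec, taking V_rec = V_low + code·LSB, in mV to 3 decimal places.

1.617 mV

Step size: 17.8 V ÷ 2^11 = 8.691 mV.
(V_in − V_low)/LSB = (-6.6560 − (−8.9))/0.00869141 = 258.1861 → code 258 (floor).
Reconstructed: -6.6576172 V.
Error = -6.6560 − (−6.6576172) = 0.00161719 V = 1.617 mV.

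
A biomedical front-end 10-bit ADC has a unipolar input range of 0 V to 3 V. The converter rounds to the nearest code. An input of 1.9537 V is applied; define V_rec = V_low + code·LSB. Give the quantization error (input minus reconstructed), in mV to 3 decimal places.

-0.402 mV

Step size: 3 V ÷ 2^10 = 2.930 mV.
(V_in − V_low)/LSB = (1.9537 − 0)/0.00292969 = 666.8629 → code 667 (round).
V_rec = 0 + 667·0.00292969 = 1.9541016 V.
Difference: -0.000401563 V → -0.402 mV.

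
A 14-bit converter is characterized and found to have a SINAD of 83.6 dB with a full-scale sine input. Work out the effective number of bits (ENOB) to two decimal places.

13.59 bits

ENOB = (SINAD − 1.76) / 6.02 = (83.6 − 1.76)/6.02 = 13.595.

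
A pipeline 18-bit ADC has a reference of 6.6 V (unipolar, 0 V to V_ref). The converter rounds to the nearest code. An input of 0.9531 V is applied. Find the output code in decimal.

code 37856

Full-scale span = 6.6 V; LSB = 6.6/2^18 = 25.18 µV.
Input sits at 37855.977 steps above V_low.
round(37855.977) = 37856.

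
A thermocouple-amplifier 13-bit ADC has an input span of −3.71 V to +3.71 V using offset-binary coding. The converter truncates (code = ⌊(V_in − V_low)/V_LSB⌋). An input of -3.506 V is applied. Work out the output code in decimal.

code 225

LSB = 7.42 V / 8192 = 0.906 mV.
(-3.506 − (−3.71)) / 0.000905762 = 225.225 LSBs.
⌊·⌋(225.225) = 225.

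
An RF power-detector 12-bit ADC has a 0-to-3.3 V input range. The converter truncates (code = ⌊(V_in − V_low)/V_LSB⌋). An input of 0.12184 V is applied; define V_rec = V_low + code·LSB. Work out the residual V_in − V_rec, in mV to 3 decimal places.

Step size: 3.3 V ÷ 2^12 = 0.806 mV.
Scaled input = 151.2293 LSBs, so code = 151.
Code 151 maps back to 0 + 151×0.000805664 V = 0.12165527 V.
V_in − V_rec = 0.000184727 V = 0.185 mV.

0.185 mV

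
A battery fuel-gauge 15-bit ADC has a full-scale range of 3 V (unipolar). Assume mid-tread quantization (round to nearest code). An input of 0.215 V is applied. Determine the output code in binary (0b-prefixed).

code 0b100100101100 (decimal 2348)

Full-scale span = 3 V; LSB = 3/2^15 = 91.55 µV.
(0.215 − 0) / 9.15527e-05 = 2348.373 LSBs.
round(2348.373) = 2348.
In binary (0b-prefixed): 0b100100101100.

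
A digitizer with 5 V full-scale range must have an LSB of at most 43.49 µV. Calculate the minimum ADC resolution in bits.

Number of steps required ≥ 5 V / 43.49 µV = 114968.96.
Need 2^N ≥ 114968.96; 2^16 = 65536, 2^17 = 131072.
Minimum N = 17.

17 bits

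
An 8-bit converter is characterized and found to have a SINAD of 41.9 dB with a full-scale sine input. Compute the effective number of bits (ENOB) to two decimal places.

6.67 bits

ENOB = (SINAD − 1.76) / 6.02 = (41.9 − 1.76)/6.02 = 6.668.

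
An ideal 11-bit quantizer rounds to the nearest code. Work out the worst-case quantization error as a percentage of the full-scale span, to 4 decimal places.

0.0244 %

Rounding → worst-case error = ½ LSB = V_FS/2^12, so 100/4096 = 0.0244141 % of full scale.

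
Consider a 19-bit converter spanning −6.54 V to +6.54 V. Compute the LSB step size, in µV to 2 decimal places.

24.95 µV

Full-scale span = 13.08 V.
LSB = 13.08 / 2^19 = 13.08 / 524288 = 2.49481e-05 V = 24.95 µV.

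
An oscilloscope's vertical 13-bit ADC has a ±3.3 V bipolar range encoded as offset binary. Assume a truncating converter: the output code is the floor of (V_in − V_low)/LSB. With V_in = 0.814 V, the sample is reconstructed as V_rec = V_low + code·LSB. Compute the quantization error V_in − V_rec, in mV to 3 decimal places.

One LSB is 6.6 V / 8192 = 0.806 mV.
Scaled input = 5106.3467 LSBs, so code = 5106.
Code 5106 maps back to (−3.3) + 5106×0.000805664 V = 0.8137207 V.
Error = 0.814 − 0.8137207 = 0.000279297 V = 0.279 mV.

0.279 mV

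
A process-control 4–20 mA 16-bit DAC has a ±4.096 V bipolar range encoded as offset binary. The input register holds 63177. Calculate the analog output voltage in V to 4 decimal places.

3.8011 V

LSB = 8.192 V / 2^16 = 125.00 µV.
V_out = (−4.096) + 63177 × 0.000125 V = 3.80112 V.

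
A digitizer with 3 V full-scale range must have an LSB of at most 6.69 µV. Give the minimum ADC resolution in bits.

19 bits

Number of steps required ≥ 3 V / 6.69 µV = 448430.49.
Need 2^N ≥ 448430.49; 2^18 = 262144, 2^19 = 524288.
Minimum N = 19.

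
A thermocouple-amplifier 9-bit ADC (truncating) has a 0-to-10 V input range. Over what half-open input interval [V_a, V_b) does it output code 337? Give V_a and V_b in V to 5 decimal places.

LSB = 10/2^9 = 19.531 mV.
V_a = V_low + 337·LSB = 6.58203 V; V_b = V_low + 338·LSB = 6.60156 V.

[6.58203 V, 6.60156 V)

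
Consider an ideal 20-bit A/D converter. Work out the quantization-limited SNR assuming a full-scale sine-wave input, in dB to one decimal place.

SNR ≈ 6.02·N + 1.76 dB = 6.02·20 + 1.76 = 122.16 dB.

122.2 dB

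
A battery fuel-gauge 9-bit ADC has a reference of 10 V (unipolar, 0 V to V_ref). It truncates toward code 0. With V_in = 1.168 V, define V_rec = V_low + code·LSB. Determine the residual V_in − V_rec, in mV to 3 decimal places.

15.656 mV

One LSB is 10 V / 512 = 19.531 mV.
Scaled input = 59.8016 LSBs, so code = 59.
Reconstructed: 1.1523438 V.
V_in − V_rec = 0.0156563 V = 15.656 mV.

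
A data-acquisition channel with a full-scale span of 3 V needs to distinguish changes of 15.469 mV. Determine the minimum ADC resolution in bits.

8 bits

Number of steps required ≥ 3 V / 15.469 mV = 193.94.
Need 2^N ≥ 193.94; 2^7 = 128, 2^8 = 256.
Minimum N = 8.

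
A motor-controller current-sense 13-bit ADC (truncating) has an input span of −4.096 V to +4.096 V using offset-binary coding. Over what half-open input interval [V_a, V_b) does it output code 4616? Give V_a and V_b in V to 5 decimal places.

[0.52000 V, 0.52100 V)

LSB = 8.192/2^13 = 1.000 mV.
V_a = V_low + 4616·LSB = 0.52 V; V_b = V_low + 4617·LSB = 0.521 V.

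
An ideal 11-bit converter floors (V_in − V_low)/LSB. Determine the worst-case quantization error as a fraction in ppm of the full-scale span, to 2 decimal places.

488.28 ppm

Truncating → worst-case error = 1 LSB = V_FS/2^11, so 1e+06/2048 = 488.281 ppm of full scale.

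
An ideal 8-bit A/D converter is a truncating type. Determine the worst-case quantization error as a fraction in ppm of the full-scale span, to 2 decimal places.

Truncating → worst-case error = 1 LSB = V_FS/2^8, so 1e+06/256 = 3906.25 ppm of full scale.

3906.25 ppm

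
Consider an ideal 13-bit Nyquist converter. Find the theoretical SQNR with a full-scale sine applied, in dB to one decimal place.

80.0 dB

SNR ≈ 6.02·N + 1.76 dB = 6.02·13 + 1.76 = 80.02 dB.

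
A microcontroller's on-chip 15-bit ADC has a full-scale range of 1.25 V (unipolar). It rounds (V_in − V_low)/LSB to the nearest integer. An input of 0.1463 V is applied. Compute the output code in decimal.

With 32768 levels over 1.25 V, one step is 38.15 µV.
(V_in − V_low)/LSB = (0.1463 − 0) / 3.8147e-05 = 3835.167.
Round → code 3835.

code 3835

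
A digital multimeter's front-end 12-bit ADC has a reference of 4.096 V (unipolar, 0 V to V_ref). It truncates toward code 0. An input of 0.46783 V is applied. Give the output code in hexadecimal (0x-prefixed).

LSB = 4.096 V / 4096 = 1.000 mV.
(0.46783 − 0) / 0.001 = 467.830 LSBs.
So the output code is 467.
In hexadecimal (0x-prefixed): 0x1D3.

code 0x1D3 (decimal 467)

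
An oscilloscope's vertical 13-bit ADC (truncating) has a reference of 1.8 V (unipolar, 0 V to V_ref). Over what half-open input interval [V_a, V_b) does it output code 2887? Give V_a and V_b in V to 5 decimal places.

[0.63435 V, 0.63457 V)

LSB = 1.8/2^13 = 219.73 µV.
V_a = V_low + 2887·LSB = 0.634351 V; V_b = V_low + 2888·LSB = 0.63457 V.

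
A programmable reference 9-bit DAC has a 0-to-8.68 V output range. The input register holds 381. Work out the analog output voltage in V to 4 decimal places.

6.4591 V

LSB = 8.68 V / 2^9 = 16.953 mV.
V_out = 0 + 381 × 0.0169531 V = 6.45914 V.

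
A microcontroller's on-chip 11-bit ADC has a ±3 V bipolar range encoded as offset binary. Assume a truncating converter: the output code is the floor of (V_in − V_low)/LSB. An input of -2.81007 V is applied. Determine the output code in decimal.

code 64

LSB = 6 V / 2048 = 2.930 mV.
Input sits at 64.829 steps above V_low.
Floor → code 64.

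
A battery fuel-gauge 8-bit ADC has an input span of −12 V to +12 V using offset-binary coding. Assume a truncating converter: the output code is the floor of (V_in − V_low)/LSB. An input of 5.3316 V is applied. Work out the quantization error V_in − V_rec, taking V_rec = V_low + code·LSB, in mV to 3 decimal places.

One LSB is 24 V / 256 = 93.750 mV.
(V_in − V_low)/LSB = (5.3316 − (−12))/0.09375 = 184.8704 → code 184 (floor).
Reconstructed: 5.25 V.
Error = 5.3316 − 5.25 = 0.0816 V = 81.600 mV.

81.600 mV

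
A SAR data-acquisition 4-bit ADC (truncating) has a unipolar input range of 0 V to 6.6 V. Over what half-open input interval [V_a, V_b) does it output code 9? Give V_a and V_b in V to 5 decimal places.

[3.71250 V, 4.12500 V)

LSB = 6.6/2^4 = 412.500 mV.
V_a = V_low + 9·LSB = 3.7125 V; V_b = V_low + 10·LSB = 4.125 V.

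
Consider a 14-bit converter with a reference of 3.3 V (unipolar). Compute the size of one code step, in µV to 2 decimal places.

201.42 µV

Full-scale span = 3.3 V.
LSB = 3.3 / 2^14 = 3.3 / 16384 = 0.000201416 V = 201.42 µV.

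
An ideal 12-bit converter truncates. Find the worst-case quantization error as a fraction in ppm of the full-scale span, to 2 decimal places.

Truncating → worst-case error = 1 LSB = V_FS/2^12, so 1e+06/4096 = 244.141 ppm of full scale.

244.14 ppm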